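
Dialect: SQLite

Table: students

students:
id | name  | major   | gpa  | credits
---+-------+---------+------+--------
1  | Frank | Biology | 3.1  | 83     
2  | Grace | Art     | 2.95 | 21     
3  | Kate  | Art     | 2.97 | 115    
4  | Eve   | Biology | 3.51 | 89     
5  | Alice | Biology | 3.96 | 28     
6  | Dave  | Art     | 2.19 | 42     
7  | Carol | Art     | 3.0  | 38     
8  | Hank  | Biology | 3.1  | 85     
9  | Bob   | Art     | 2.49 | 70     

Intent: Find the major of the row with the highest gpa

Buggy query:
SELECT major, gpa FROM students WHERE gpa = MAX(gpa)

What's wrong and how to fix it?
Bug: MAX(gpa) is an aggregate and cannot be used directly in WHERE

Fix: Use a subquery: WHERE gpa = (SELECT MAX(gpa) FROM students)

Corrected query:
SELECT major, gpa FROM students WHERE gpa = (SELECT MAX(gpa) FROM students)

Result:
major   | gpa 
--------+-----
Biology | 3.96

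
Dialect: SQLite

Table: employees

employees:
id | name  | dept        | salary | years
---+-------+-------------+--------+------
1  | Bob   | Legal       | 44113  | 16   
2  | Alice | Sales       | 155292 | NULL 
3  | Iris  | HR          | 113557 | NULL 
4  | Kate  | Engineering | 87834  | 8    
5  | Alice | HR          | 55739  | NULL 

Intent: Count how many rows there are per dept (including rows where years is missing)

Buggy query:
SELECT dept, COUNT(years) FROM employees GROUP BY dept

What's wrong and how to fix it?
Bug: COUNT(column) counts non-NULL values only; rows with NULL years aren't counted

Fix: Replace COUNT(years) with COUNT(*)

Corrected query:
SELECT dept, COUNT(*) FROM employees GROUP BY dept

Result:
dept        | COUNT(*)
------------+---------
Engineering | 1       
HR          | 2       
Legal       | 1       
Sales       | 1       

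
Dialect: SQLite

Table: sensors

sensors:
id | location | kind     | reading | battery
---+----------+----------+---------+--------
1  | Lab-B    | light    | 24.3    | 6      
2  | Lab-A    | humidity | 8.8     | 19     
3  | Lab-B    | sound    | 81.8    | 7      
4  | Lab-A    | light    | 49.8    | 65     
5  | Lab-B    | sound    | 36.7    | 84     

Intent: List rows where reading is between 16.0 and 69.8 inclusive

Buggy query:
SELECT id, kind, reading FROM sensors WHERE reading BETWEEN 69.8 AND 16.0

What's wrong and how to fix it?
Bug: BETWEEN expects the lower bound first; with 69.8 AND 16.0 the range is empty

Fix: Swap the bounds so the smaller value comes first

Corrected query:
SELECT id, kind, reading FROM sensors WHERE reading BETWEEN 16.0 AND 69.8

Result:
id | kind  | reading
---+-------+--------
1  | light | 24.3   
4  | light | 49.8   
5  | sound | 36.7   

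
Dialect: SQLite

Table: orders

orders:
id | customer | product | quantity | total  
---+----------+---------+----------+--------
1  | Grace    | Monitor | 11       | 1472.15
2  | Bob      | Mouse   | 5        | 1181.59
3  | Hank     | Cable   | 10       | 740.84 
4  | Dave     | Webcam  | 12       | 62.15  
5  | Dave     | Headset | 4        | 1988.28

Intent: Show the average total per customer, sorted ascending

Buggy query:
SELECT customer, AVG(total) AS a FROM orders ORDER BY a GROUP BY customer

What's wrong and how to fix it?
Bug: GROUP BY must precede ORDER BY

Fix: Move ORDER BY to the end, after GROUP BY

Corrected query:
SELECT customer, AVG(total) AS a FROM orders GROUP BY customer ORDER BY a

Result:
customer | a       
---------+---------
Hank     | 740.84  
Dave     | 1025.215
Bob      | 1181.59 
Grace    | 1472.15 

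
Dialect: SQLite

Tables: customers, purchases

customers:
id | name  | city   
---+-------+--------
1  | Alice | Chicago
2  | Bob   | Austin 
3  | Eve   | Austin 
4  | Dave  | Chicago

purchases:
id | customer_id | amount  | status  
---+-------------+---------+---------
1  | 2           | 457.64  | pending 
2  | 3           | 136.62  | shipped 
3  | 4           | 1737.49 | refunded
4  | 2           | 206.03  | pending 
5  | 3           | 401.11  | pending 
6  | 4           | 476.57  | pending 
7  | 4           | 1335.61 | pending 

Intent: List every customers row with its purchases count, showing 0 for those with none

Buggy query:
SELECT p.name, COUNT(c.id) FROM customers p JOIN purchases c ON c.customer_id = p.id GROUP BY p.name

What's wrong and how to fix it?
Bug: INNER JOIN drops customers rows that have no matching purchases rows

Fix: Use LEFT JOIN so parents without children still appear (COUNT(c.id) gives 0)

Corrected query:
SELECT p.name, COUNT(c.id) FROM customers p LEFT JOIN purchases c ON c.customer_id = p.id GROUP BY p.name

Result:
name  | COUNT(c.id)
------+------------
Alice | 0          
Bob   | 2          
Dave  | 3          
Eve   | 2          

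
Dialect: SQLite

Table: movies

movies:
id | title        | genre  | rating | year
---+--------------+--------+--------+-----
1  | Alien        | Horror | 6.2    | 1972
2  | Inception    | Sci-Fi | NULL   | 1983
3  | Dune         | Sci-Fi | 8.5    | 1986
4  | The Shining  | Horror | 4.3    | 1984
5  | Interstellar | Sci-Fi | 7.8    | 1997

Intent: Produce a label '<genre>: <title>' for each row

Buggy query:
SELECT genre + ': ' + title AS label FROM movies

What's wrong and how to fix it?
Bug: SQLite uses || for string concatenation; + coerces text to numbers (yielding 0)

Fix: Replace + with || to concatenate text

Corrected query:
SELECT genre || ': ' || title AS label FROM movies

Result:
label               
--------------------
Horror: Alien       
Sci-Fi: Inception   
Sci-Fi: Dune        
Horror: The Shining 
Sci-Fi: Interstellar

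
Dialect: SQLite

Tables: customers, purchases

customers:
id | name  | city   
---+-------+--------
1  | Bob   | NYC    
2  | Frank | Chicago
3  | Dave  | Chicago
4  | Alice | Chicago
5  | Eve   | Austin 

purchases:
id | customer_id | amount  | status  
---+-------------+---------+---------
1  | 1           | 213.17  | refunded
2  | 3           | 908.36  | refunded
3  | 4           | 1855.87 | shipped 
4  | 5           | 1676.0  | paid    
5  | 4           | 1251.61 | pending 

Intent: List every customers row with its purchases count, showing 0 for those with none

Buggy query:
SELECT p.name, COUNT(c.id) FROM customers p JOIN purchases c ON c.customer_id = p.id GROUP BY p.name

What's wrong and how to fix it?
Bug: An inner join excludes parents with zero children

Fix: Use LEFT JOIN so parents without children still appear (COUNT(c.id) gives 0)

Corrected query:
SELECT p.name, COUNT(c.id) FROM customers p LEFT JOIN purchases c ON c.customer_id = p.id GROUP BY p.name

Result:
name  | COUNT(c.id)
------+------------
Alice | 2          
Bob   | 1          
Dave  | 1          
Eve   | 1          
Frank | 0          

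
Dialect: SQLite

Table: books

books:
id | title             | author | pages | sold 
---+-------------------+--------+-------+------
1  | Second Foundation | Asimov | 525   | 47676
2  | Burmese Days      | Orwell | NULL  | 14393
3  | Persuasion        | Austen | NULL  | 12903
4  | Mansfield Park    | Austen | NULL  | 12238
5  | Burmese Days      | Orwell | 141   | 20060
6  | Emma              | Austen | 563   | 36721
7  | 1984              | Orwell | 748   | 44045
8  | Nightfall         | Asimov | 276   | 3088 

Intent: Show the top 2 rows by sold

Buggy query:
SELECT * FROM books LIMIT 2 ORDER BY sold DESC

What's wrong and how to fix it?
Bug: LIMIT must come after ORDER BY

Fix: Swap the clauses: ORDER BY first, then LIMIT

Corrected query:
SELECT * FROM books ORDER BY sold DESC LIMIT 2

Result:
id | title             | author | pages | sold 
---+-------------------+--------+-------+------
1  | Second Foundation | Asimov | 525   | 47676
7  | 1984              | Orwell | 748   | 44045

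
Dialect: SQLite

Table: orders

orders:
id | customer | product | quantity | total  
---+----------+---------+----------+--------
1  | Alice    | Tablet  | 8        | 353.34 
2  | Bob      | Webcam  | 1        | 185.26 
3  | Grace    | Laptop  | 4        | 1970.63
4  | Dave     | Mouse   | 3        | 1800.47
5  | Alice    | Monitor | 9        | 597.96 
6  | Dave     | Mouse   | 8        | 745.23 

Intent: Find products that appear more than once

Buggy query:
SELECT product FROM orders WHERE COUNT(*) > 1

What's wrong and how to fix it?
Bug: COUNT(*) is an aggregate and cannot be used in WHERE

Fix: GROUP BY product, then filter groups with HAVING COUNT(*) > 1

Corrected query:
SELECT product FROM orders GROUP BY product HAVING COUNT(*) > 1

Result:
product
-------
Mouse  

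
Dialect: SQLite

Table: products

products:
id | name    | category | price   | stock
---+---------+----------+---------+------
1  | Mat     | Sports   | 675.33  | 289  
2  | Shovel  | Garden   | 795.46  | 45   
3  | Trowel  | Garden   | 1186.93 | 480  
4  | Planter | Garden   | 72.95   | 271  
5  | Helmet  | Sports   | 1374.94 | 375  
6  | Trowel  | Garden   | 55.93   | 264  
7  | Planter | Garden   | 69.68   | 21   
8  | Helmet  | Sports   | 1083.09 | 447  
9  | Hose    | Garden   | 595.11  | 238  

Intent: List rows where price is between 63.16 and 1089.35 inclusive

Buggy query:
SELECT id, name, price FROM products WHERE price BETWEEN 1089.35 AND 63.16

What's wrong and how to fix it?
Bug: BETWEEN expects the lower bound first; with 1089.35 AND 63.16 the range is empty

Fix: Swap the bounds so the smaller value comes first

Corrected query:
SELECT id, name, price FROM products WHERE price BETWEEN 63.16 AND 1089.35

Result:
id | name    | price  
---+---------+--------
1  | Mat     | 675.33 
2  | Shovel  | 795.46 
4  | Planter | 72.95  
7  | Planter | 69.68  
8  | Helmet  | 1083.09
9  | Hose    | 595.11 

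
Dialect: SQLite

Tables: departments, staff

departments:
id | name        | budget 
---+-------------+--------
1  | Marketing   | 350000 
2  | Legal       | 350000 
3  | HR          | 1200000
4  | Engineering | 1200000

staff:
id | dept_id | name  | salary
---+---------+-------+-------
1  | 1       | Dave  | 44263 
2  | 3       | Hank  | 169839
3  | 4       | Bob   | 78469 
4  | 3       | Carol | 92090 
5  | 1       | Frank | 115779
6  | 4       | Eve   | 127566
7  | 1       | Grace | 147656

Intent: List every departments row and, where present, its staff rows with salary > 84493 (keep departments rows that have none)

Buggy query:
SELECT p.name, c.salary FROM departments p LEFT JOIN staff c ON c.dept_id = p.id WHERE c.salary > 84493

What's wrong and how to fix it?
Bug: A WHERE condition on the right-hand table after LEFT JOIN drops unmatched parents

Fix: Move the right-table condition into the ON clause so unmatched parents are kept

Corrected query:
SELECT p.name, c.salary FROM departments p LEFT JOIN staff c ON c.dept_id = p.id AND c.salary > 84493

Result:
name        | salary
------------+-------
Marketing   | 115779
Marketing   | 147656
Legal       | NULL  
HR          | 92090 
HR          | 169839
Engineering | 127566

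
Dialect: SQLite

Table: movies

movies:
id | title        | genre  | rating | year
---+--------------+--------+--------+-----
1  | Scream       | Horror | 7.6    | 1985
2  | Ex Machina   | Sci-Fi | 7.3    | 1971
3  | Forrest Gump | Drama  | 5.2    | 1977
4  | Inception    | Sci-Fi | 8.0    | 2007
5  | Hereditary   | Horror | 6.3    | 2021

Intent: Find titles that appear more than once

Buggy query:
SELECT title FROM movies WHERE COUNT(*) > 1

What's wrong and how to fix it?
Bug: COUNT(*) is an aggregate and cannot be used in WHERE

Fix: GROUP BY title, then filter groups with HAVING COUNT(*) > 1

Corrected query:
SELECT title FROM movies GROUP BY title HAVING COUNT(*) > 1

Result:
(no rows)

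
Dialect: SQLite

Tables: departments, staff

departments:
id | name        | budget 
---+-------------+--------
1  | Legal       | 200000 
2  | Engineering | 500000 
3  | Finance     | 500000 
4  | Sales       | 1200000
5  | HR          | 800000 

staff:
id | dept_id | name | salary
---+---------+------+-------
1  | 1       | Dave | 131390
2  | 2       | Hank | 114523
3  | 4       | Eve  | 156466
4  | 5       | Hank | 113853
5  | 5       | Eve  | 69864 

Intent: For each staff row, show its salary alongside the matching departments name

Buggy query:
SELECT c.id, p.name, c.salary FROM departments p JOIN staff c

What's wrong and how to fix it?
Bug: JOIN with no ON clause produces a cartesian product; every staff row pairs with every departments row

Fix: Add ON c.dept_id = p.id to the JOIN

Corrected query:
SELECT c.id, p.name, c.salary FROM departments p JOIN staff c ON c.dept_id = p.id

Result:
id | name        | salary
---+-------------+-------
1  | Legal       | 131390
2  | Engineering | 114523
3  | Sales       | 156466
4  | HR          | 113853
5  | HR          | 69864 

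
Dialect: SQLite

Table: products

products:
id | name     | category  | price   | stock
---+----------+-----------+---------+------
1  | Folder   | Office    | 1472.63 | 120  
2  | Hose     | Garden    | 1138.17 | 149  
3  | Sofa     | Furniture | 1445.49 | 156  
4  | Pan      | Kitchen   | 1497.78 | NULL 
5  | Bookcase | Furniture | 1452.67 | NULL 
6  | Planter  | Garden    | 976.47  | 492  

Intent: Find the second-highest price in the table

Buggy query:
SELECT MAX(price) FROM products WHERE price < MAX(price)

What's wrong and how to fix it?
Bug: MAX(price) on the right of the comparison is an aggregate-in-WHERE error

Fix: Compute the overall MAX in a subquery, then take MAX of rows below it

Corrected query:
SELECT MAX(price) FROM products WHERE price < (SELECT MAX(price) FROM products)

Result:
MAX(price)
----------
1472.63   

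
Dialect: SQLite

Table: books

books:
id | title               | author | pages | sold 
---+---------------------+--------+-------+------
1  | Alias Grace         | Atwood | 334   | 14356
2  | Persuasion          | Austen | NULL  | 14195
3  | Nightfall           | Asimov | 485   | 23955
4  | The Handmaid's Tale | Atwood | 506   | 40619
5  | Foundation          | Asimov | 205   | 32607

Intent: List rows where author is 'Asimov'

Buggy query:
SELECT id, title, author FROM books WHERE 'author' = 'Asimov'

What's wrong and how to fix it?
Bug: 'author' in single quotes is a string literal, not the column; the comparison is literal-vs-literal and never true

Fix: Reference the column as author without single quotes

Corrected query:
SELECT id, title, author FROM books WHERE author = 'Asimov'

Result:
id | title      | author
---+------------+-------
3  | Nightfall  | Asimov
5  | Foundation | Asimov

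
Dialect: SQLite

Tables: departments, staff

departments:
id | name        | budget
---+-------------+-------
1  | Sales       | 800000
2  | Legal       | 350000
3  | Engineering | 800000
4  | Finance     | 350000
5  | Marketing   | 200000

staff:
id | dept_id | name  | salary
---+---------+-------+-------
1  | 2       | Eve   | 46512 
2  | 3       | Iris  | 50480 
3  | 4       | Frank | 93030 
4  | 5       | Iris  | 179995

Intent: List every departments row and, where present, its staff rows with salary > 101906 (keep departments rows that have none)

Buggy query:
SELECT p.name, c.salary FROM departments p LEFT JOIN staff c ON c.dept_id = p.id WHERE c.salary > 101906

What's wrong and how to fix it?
Bug: A WHERE condition on the right-hand table after LEFT JOIN drops unmatched parents

Fix: Put 'c.salary > 101906' in the JOIN's ON clause instead of WHERE

Corrected query:
SELECT p.name, c.salary FROM departments p LEFT JOIN staff c ON c.dept_id = p.id AND c.salary > 101906

Result:
name        | salary
------------+-------
Sales       | NULL  
Legal       | NULL  
Engineering | NULL  
Finance     | NULL  
Marketing   | 179995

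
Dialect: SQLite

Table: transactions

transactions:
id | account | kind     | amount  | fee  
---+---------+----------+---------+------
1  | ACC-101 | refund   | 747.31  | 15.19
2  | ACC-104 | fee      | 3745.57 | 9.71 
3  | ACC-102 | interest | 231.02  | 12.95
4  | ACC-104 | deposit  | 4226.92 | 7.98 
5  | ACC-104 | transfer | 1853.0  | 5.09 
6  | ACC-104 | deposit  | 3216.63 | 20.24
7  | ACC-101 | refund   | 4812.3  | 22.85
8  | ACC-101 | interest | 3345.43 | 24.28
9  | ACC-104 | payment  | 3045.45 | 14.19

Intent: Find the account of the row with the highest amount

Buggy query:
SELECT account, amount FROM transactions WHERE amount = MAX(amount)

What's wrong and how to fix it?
Bug: WHERE is evaluated per row; an aggregate over the whole table isn't defined there

Fix: Use a subquery: WHERE amount = (SELECT MAX(amount) FROM transactions)

Corrected query:
SELECT account, amount FROM transactions WHERE amount = (SELECT MAX(amount) FROM transactions)

Result:
account | amount
--------+-------
ACC-101 | 4812.3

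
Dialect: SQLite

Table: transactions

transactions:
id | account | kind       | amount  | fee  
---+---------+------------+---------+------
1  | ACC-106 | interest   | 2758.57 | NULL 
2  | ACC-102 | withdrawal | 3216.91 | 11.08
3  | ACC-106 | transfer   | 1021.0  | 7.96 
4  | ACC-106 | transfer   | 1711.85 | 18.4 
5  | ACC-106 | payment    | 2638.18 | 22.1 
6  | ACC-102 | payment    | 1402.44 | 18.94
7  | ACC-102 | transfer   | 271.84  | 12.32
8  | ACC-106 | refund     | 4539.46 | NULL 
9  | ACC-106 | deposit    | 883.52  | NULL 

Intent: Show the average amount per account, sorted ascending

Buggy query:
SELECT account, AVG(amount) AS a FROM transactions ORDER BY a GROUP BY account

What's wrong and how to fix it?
Bug: ORDER BY appears before GROUP BY; SQL clause order requires GROUP BY first

Fix: Reorder: SELECT … FROM … GROUP BY … ORDER BY …

Corrected query:
SELECT account, AVG(amount) AS a FROM transactions GROUP BY account ORDER BY a

Result:
account | a          
--------+------------
ACC-102 | 1630.396667
ACC-106 | 2258.763333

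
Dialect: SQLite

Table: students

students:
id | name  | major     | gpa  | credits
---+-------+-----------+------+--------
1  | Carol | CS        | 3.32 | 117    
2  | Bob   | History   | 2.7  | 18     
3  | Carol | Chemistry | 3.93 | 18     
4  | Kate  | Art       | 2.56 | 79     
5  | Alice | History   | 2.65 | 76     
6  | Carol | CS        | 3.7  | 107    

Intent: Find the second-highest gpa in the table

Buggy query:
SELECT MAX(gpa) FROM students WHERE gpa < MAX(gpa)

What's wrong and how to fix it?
Bug: MAX(gpa) on the right of the comparison is an aggregate-in-WHERE error

Fix: Compute the overall MAX in a subquery, then take MAX of rows below it

Corrected query:
SELECT MAX(gpa) FROM students WHERE gpa < (SELECT MAX(gpa) FROM students)

Result:
MAX(gpa)
--------
3.7     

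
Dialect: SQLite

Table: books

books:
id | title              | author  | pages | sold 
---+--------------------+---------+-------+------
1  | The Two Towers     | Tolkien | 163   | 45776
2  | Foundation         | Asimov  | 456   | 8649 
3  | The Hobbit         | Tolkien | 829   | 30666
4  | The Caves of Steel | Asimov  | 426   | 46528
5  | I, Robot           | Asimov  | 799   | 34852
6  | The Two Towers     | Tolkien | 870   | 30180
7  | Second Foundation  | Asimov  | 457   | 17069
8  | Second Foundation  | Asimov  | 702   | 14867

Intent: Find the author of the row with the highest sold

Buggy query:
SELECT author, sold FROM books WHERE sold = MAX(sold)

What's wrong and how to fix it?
Bug: MAX(sold) is an aggregate and cannot be used directly in WHERE

Fix: Wrap MAX in a scalar subquery so WHERE compares against a single value

Corrected query:
SELECT author, sold FROM books WHERE sold = (SELECT MAX(sold) FROM books)

Result:
author | sold 
-------+------
Asimov | 46528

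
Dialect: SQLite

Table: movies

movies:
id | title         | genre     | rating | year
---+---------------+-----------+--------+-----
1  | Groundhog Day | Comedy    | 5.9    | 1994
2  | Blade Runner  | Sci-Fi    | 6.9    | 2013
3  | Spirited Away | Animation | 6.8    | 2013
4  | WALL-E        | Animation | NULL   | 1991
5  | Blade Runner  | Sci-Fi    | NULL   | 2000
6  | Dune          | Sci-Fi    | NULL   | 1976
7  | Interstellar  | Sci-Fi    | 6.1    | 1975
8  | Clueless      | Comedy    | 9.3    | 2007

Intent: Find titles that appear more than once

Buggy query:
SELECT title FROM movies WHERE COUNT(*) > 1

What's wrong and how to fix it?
Bug: WHERE can't reference COUNT(*); aggregates are computed after WHERE

Fix: GROUP BY title, then filter groups with HAVING COUNT(*) > 1

Corrected query:
SELECT title FROM movies GROUP BY title HAVING COUNT(*) > 1

Result:
title       
------------
Blade Runner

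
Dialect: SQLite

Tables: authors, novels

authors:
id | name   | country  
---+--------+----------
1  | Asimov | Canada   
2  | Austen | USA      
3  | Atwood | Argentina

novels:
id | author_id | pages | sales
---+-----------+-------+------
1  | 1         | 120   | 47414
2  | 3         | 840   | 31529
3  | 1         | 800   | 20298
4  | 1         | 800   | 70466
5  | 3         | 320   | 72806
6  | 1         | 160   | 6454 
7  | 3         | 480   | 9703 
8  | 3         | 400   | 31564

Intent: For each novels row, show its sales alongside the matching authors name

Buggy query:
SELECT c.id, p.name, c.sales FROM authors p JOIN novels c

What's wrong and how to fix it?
Bug: Missing join condition: each novels row is matched to all authors rows instead of just its own

Fix: Add ON c.author_id = p.id to the JOIN

Corrected query:
SELECT c.id, p.name, c.sales FROM authors p JOIN novels c ON c.author_id = p.id

Result:
id | name   | sales
---+--------+------
1  | Asimov | 47414
2  | Atwood | 31529
3  | Asimov | 20298
4  | Asimov | 70466
5  | Atwood | 72806
6  | Asimov | 6454 
7  | Atwood | 9703 
8  | Atwood | 31564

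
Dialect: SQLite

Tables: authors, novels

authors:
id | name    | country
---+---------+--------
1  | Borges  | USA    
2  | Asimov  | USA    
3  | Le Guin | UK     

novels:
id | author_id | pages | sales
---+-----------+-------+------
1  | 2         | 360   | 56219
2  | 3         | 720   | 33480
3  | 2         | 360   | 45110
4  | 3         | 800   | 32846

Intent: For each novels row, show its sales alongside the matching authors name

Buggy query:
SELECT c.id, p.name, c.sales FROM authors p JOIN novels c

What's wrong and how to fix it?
Bug: JOIN with no ON clause produces a cartesian product; every novels row pairs with every authors row

Fix: Specify the join condition linking the foreign key to the parent id

Corrected query:
SELECT c.id, p.name, c.sales FROM authors p JOIN novels c ON c.author_id = p.id

Result:
id | name    | sales
---+---------+------
1  | Asimov  | 56219
2  | Le Guin | 33480
3  | Asimov  | 45110
4  | Le Guin | 32846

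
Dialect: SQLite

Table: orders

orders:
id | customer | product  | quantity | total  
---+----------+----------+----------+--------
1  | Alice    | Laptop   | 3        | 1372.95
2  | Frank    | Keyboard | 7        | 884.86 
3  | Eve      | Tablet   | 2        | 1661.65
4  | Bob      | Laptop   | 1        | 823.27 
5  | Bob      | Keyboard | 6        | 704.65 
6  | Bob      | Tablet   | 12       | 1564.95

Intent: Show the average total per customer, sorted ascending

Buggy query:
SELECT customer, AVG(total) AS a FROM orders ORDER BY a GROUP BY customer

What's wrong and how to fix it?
Bug: GROUP BY must precede ORDER BY

Fix: Reorder: SELECT … FROM … GROUP BY … ORDER BY …

Corrected query:
SELECT customer, AVG(total) AS a FROM orders GROUP BY customer ORDER BY a

Result:
customer | a          
---------+------------
Frank    | 884.86     
Bob      | 1030.956667
Alice    | 1372.95    
Eve      | 1661.65    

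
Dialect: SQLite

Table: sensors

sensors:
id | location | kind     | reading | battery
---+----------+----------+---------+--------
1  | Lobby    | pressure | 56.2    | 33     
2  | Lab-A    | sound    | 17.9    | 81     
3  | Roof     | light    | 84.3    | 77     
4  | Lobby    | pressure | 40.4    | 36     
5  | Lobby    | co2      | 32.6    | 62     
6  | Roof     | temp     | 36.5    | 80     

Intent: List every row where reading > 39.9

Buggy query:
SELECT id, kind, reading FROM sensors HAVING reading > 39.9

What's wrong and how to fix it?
Bug: This is a non-aggregate query (no GROUP BY, no aggregates), so in SQLite the HAVING clause is invalid here; a row-level condition belongs in WHERE

Fix: Use WHERE for row-level filtering

Corrected query:
SELECT id, kind, reading FROM sensors WHERE reading > 39.9

Result:
id | kind     | reading
---+----------+--------
1  | pressure | 56.2   
3  | light    | 84.3   
4  | pressure | 40.4   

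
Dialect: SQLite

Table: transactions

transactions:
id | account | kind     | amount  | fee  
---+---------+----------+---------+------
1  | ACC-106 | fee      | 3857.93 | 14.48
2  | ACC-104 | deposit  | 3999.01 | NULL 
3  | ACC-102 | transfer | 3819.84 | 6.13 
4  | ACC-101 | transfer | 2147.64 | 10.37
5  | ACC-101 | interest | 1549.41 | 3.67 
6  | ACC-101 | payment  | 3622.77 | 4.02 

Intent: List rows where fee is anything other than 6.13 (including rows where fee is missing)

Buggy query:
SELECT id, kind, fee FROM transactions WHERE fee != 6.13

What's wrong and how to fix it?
Bug: Inequality against NULL is unknown, not true; rows with NULL are dropped

Fix: Add an explicit OR fee IS NULL to include the missing-value rows

Corrected query:
SELECT id, kind, fee FROM transactions WHERE fee != 6.13 OR fee IS NULL

Result:
id | kind     | fee  
---+----------+------
1  | fee      | 14.48
2  | deposit  | NULL 
4  | transfer | 10.37
5  | interest | 3.67 
6  | payment  | 4.02 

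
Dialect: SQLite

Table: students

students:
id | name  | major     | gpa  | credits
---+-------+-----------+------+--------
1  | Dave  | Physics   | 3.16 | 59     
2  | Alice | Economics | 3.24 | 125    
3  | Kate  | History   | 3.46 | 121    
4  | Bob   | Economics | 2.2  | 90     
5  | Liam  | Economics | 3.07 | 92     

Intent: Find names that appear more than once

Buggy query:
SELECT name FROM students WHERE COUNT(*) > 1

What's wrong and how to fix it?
Bug: COUNT(*) is an aggregate and cannot be used in WHERE

Fix: Group first, then use HAVING for the count condition

Corrected query:
SELECT name FROM students GROUP BY name HAVING COUNT(*) > 1

Result:
(no rows)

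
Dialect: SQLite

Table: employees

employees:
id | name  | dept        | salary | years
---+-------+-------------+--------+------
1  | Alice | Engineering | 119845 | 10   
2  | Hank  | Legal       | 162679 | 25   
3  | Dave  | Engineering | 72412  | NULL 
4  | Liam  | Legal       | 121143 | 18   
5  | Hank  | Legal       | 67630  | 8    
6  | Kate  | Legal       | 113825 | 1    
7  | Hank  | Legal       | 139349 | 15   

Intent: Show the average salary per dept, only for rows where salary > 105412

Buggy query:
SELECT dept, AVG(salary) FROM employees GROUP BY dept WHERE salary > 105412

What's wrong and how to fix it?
Bug: WHERE cannot follow GROUP BY

Fix: Place WHERE between FROM and GROUP BY

Corrected query:
SELECT dept, AVG(salary) FROM employees WHERE salary > 105412 GROUP BY dept

Result:
dept        | AVG(salary)
------------+------------
Engineering | 119845     
Legal       | 134249     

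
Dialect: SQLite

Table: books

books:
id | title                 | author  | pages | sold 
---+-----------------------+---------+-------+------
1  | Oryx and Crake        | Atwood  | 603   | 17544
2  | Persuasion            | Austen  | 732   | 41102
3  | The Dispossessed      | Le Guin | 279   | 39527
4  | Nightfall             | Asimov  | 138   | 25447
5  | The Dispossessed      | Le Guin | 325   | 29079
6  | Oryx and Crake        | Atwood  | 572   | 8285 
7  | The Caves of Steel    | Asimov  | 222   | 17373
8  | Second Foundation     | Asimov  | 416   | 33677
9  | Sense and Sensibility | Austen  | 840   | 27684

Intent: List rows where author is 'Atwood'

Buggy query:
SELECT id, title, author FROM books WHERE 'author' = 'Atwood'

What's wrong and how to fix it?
Bug: 'author' in single quotes is a string literal, not the column; the comparison is literal-vs-literal and never true

Fix: Reference the column as author without single quotes

Corrected query:
SELECT id, title, author FROM books WHERE author = 'Atwood'

Result:
id | title          | author
---+----------------+-------
1  | Oryx and Crake | Atwood
6  | Oryx and Crake | Atwood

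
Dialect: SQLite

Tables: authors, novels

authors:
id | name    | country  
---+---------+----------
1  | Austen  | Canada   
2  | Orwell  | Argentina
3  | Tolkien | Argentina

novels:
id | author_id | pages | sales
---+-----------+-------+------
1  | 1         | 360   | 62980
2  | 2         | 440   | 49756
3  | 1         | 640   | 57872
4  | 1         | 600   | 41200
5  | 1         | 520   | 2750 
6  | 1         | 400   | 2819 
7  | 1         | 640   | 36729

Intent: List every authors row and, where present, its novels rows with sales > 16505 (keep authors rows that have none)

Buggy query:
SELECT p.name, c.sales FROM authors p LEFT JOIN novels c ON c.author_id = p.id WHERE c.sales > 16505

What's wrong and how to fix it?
Bug: A WHERE condition on the right-hand table after LEFT JOIN drops unmatched parents

Fix: Put 'c.sales > 16505' in the JOIN's ON clause instead of WHERE

Corrected query:
SELECT p.name, c.sales FROM authors p LEFT JOIN novels c ON c.author_id = p.id AND c.sales > 16505

Result:
name    | sales
--------+------
Austen  | 36729
Austen  | 41200
Austen  | 57872
Austen  | 62980
Orwell  | 49756
Tolkien | NULL 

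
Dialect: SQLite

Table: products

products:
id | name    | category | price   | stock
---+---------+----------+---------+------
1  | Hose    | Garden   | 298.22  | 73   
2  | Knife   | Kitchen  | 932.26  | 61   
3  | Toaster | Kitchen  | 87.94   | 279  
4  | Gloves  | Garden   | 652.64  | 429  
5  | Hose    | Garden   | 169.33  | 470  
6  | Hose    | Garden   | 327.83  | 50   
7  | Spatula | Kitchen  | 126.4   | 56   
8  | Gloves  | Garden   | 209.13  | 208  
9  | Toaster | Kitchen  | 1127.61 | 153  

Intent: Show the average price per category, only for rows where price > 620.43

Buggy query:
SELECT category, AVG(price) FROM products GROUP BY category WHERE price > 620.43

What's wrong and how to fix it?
Bug: WHERE cannot follow GROUP BY

Fix: Move the WHERE clause before GROUP BY

Corrected query:
SELECT category, AVG(price) FROM products WHERE price > 620.43 GROUP BY category

Result:
category | AVG(price)
---------+-----------
Garden   | 652.64    
Kitchen  | 1029.935  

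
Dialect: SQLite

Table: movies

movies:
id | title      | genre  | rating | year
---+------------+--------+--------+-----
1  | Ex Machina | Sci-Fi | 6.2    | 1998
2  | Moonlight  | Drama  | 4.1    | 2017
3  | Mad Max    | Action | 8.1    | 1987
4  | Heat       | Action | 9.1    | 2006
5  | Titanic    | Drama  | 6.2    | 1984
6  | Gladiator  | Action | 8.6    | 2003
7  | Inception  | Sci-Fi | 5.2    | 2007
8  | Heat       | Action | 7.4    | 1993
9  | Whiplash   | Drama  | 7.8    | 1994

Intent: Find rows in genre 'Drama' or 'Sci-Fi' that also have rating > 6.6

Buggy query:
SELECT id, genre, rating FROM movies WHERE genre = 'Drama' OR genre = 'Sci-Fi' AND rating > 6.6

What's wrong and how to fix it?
Bug: AND binds tighter than OR, so this parses as genre = 'Drama' OR (genre = 'Sci-Fi' AND rating > 6.6)

Fix: Add parentheses around the OR so the AND applies to both alternatives

Corrected query:
SELECT id, genre, rating FROM movies WHERE (genre = 'Drama' OR genre = 'Sci-Fi') AND rating > 6.6

Result:
id | genre | rating
---+-------+-------
9  | Drama | 7.8   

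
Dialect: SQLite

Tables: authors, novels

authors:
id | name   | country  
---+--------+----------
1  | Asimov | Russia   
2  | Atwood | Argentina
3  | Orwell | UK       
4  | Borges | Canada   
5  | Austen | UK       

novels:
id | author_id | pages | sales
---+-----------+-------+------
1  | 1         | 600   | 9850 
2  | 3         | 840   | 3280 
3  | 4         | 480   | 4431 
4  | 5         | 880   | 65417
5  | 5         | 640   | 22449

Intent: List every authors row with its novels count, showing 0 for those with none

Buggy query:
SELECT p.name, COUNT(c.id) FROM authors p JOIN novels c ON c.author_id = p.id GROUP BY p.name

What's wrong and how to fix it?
Bug: INNER JOIN drops authors rows that have no matching novels rows

Fix: Use LEFT JOIN so parents without children still appear (COUNT(c.id) gives 0)

Corrected query:
SELECT p.name, COUNT(c.id) FROM authors p LEFT JOIN novels c ON c.author_id = p.id GROUP BY p.name

Result:
name   | COUNT(c.id)
-------+------------
Asimov | 1          
Atwood | 0          
Austen | 2          
Borges | 1          
Orwell | 1          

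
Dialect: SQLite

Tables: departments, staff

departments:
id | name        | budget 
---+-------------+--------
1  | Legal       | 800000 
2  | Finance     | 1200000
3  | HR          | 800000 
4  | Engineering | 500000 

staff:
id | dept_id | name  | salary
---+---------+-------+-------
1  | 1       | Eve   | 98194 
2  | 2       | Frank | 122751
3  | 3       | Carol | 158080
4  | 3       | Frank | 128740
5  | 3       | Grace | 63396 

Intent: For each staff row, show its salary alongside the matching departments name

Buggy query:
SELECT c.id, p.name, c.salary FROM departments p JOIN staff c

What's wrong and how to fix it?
Bug: JOIN with no ON clause produces a cartesian product; every staff row pairs with every departments row

Fix: Add ON c.dept_id = p.id to the JOIN

Corrected query:
SELECT c.id, p.name, c.salary FROM departments p JOIN staff c ON c.dept_id = p.id

Result:
id | name    | salary
---+---------+-------
1  | Legal   | 98194 
2  | Finance | 122751
3  | HR      | 158080
4  | HR      | 128740
5  | HR      | 63396 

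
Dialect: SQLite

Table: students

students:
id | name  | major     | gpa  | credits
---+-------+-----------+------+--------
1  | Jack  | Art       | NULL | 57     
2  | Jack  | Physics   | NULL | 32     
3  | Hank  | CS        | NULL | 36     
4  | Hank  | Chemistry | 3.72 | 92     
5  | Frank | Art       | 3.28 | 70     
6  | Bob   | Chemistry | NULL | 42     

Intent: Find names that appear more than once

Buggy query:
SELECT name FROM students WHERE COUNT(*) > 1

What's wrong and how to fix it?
Bug: COUNT(*) is an aggregate and cannot be used in WHERE

Fix: GROUP BY name, then filter groups with HAVING COUNT(*) > 1

Corrected query:
SELECT name FROM students GROUP BY name HAVING COUNT(*) > 1

Result:
name
----
Hank
Jack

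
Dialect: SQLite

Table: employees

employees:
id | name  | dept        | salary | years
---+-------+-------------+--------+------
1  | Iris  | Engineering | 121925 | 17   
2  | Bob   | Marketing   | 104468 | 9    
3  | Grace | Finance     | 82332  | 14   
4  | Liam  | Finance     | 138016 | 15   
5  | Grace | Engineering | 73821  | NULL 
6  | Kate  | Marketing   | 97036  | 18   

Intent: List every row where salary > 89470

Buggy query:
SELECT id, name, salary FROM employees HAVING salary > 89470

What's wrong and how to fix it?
Bug: This is a non-aggregate query (no GROUP BY, no aggregates), so in SQLite the HAVING clause is invalid here; a row-level condition belongs in WHERE

Fix: Replace HAVING with WHERE since the condition applies to individual rows

Corrected query:
SELECT id, name, salary FROM employees WHERE salary > 89470

Result:
id | name | salary
---+------+-------
1  | Iris | 121925
2  | Bob  | 104468
4  | Liam | 138016
6  | Kate | 97036 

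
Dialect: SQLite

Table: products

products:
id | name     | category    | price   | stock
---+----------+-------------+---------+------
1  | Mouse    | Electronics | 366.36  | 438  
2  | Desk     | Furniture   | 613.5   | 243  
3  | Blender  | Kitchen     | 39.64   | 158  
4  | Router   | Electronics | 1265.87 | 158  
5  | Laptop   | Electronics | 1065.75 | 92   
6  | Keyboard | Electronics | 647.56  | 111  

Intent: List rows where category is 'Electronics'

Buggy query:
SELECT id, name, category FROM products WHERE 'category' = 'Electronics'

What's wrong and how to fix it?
Bug: 'category' in single quotes is a string literal, not the column; the comparison is literal-vs-literal and never true

Fix: Reference the column as category without single quotes

Corrected query:
SELECT id, name, category FROM products WHERE category = 'Electronics'

Result:
id | name     | category   
---+----------+------------
1  | Mouse    | Electronics
4  | Router   | Electronics
5  | Laptop   | Electronics
6  | Keyboard | Electronics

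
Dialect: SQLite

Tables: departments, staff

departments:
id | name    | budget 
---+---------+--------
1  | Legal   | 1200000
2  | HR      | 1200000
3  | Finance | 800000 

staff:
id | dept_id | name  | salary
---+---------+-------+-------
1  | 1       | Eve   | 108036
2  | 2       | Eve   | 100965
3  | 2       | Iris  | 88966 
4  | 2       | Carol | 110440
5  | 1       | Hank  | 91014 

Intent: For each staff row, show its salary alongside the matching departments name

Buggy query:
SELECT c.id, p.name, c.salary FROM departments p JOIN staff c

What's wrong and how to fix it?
Bug: Missing join condition: each staff row is matched to all departments rows instead of just its own

Fix: Add ON c.dept_id = p.id to the JOIN

Corrected query:
SELECT c.id, p.name, c.salary FROM departments p JOIN staff c ON c.dept_id = p.id

Result:
id | name  | salary
---+-------+-------
1  | Legal | 108036
2  | HR    | 100965
3  | HR    | 88966 
4  | HR    | 110440
5  | Legal | 91014 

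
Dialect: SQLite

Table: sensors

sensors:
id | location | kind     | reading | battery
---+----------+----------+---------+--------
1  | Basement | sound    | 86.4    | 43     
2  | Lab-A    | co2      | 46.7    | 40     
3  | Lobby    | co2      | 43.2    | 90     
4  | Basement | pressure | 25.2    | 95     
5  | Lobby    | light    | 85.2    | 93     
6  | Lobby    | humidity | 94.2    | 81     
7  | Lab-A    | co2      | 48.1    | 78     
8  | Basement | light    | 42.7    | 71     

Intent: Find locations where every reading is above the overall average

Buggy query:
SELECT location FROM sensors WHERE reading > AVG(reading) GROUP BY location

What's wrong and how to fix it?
Bug: WHERE evaluates per row before aggregation, so AVG() is unavailable

Fix: Use a subquery for AVG and a HAVING MIN(...) filter so the condition holds for every row in the group

Corrected query:
SELECT location FROM sensors GROUP BY location HAVING MIN(reading) > (SELECT AVG(reading) FROM sensors)

Result:
(no rows)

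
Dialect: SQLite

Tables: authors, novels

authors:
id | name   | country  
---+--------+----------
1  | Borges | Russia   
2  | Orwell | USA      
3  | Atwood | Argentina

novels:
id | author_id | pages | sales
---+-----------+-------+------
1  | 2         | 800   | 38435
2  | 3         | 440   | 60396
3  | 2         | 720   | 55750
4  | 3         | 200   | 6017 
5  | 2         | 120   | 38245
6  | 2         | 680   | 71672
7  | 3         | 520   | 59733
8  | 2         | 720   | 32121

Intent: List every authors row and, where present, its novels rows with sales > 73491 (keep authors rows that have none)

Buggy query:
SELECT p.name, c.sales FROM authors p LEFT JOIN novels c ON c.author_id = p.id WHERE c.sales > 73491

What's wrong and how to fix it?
Bug: Filtering c.sales in WHERE discards the NULL rows produced by LEFT JOIN, turning it into an inner join

Fix: Put 'c.sales > 73491' in the JOIN's ON clause instead of WHERE

Corrected query:
SELECT p.name, c.sales FROM authors p LEFT JOIN novels c ON c.author_id = p.id AND c.sales > 73491

Result:
name   | sales
-------+------
Borges | NULL 
Orwell | NULL 
Atwood | NULL 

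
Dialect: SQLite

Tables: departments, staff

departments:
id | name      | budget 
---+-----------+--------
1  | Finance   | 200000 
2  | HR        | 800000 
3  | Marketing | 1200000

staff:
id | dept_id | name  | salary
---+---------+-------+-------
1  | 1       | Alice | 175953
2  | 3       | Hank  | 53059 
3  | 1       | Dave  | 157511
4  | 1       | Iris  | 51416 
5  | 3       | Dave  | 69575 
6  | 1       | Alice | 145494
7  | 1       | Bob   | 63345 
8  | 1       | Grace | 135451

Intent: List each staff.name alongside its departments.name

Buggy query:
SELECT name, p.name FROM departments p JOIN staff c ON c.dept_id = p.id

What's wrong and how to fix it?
Bug: 'name' exists in both joined tables, so the database can't tell which one is meant

Fix: Prefix ambiguous columns with the table alias

Corrected query:
SELECT c.name, p.name FROM departments p JOIN staff c ON c.dept_id = p.id

Result:
name  | name     
------+----------
Alice | Finance  
Hank  | Marketing
Dave  | Finance  
Iris  | Finance  
Dave  | Marketing
Alice | Finance  
Bob   | Finance  
Grace | Finance  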